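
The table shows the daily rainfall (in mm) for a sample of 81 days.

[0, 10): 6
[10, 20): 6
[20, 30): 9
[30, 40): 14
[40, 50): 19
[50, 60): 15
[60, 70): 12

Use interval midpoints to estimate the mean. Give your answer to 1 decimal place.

Midpoints: 5, 15, 25, 35, 45, 55, 65
Σfm = 6×5 + 6×15 + 9×25 + 14×35 + 19×45 + 15×55 + 12×65 = 3295
n = Σf = 81
Mean = 3295 / 81 = 40.6790

40.7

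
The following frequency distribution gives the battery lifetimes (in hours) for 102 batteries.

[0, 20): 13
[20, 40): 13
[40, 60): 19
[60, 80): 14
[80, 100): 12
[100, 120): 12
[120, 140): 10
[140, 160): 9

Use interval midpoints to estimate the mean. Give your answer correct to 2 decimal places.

Midpoints: 10, 30, 50, 70, 90, 110, 130, 150
Σfm = 13×10 + 13×30 + 19×50 + 14×70 + 12×90 + 12×110 + 10×130 + 9×150 = 7500
n = Σf = 102
Mean = 7500 / 102 = 73.5294

73.53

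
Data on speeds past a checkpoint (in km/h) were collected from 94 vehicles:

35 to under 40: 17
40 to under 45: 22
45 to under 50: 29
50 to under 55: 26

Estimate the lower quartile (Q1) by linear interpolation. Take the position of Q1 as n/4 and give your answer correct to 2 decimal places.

41.48

Cumulative frequencies: 17, 39, 68, 94
n = 94; position = n/4 = 23.5.
This falls in the class 40 to under 45: L = 40, F = 17, f = 22, h = 5.
Lower quartile ≈ 40 + ((23.5 − 17) / 22) × 5 = 41.4773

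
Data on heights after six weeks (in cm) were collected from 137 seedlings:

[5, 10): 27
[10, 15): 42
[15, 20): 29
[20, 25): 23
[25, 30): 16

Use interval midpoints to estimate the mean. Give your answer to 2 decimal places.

Midpoints: 7.5, 12.5, 17.5, 22.5, 27.5
Σfm = 27×7.5 + 42×12.5 + 29×17.5 + 23×22.5 + 16×27.5 = 2192.5
n = Σf = 137
Mean = 2192.5 / 137 = 16.0036

16.00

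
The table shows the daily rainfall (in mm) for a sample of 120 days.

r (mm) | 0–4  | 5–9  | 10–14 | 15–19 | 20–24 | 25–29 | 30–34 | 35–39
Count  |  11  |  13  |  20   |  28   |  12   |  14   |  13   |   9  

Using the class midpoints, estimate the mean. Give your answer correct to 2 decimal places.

Midpoints: 2, 7, 12, 17, 22, 27, 32, 37
Σfm = 11×2 + 13×7 + 20×12 + 28×17 + 12×22 + 14×27 + 13×32 + 9×37 = 2220
n = Σf = 120
Mean = 2220 / 120 = 18.5000

18.50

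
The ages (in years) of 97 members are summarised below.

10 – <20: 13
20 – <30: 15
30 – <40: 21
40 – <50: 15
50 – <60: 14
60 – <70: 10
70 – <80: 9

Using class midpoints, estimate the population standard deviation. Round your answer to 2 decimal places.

18.29

Midpoints: 15, 25, 35, 45, 55, 65, 75
n = 97, Σfm = 4075, mean = 42.0103
Σfm² = 203625
Σf(m − x̄)² = Σfm² − (Σfm)²/n = 203625 − 4075²/97 = 32432.9897
Population variance = 32432.9897 / 97 = 334.3607
Standard deviation = √334.3607 = 18.2855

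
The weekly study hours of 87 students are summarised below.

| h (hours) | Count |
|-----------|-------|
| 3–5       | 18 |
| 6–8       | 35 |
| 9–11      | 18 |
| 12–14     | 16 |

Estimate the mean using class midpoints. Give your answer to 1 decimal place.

Midpoints: 4, 7, 10, 13
Σfm = 18×4 + 35×7 + 18×10 + 16×13 = 705
n = Σf = 87
Mean = 705 / 87 = 8.1034

8.1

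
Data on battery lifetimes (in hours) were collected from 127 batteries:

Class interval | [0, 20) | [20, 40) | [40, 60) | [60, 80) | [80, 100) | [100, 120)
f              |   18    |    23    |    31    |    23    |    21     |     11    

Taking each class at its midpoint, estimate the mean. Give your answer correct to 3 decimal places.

56.142

Midpoints: 10, 30, 50, 70, 90, 110
Σfm = 18×10 + 23×30 + 31×50 + 23×70 + 21×90 + 11×110 = 7130
n = Σf = 127
Mean = 7130 / 127 = 56.1417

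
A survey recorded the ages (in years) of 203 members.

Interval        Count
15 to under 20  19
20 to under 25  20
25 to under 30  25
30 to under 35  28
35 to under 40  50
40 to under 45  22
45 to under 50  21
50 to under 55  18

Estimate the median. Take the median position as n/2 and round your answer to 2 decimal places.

Cumulative frequencies: 19, 39, 64, 92, 142, 164, 185, 203
n = 203; position = n/2 = 101.5.
This falls in the class 35 to under 40: L = 35, F = 92, f = 50, h = 5.
Median ≈ 35 + ((101.5 − 92) / 50) × 5 = 35.9500

35.95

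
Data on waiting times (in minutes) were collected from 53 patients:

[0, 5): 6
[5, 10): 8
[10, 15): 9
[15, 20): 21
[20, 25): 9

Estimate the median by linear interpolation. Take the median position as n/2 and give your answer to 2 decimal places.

15.83

Cumulative frequencies: 6, 14, 23, 44, 53
n = 53; position = n/2 = 26.5.
This falls in the class [15, 20): L = 15, F = 23, f = 21, h = 5.
Median ≈ 15 + ((26.5 − 23) / 21) × 5 = 15.8333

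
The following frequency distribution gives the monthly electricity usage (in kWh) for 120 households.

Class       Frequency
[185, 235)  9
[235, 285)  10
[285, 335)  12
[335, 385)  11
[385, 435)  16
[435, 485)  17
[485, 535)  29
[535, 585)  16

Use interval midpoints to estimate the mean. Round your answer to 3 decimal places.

419.167

Midpoints: 210, 260, 310, 360, 410, 460, 510, 560
Σfm = 9×210 + 10×260 + 12×310 + 11×360 + 16×410 + 17×460 + 29×510 + 16×560 = 50300
n = Σf = 120
Mean = 50300 / 120 = 419.1667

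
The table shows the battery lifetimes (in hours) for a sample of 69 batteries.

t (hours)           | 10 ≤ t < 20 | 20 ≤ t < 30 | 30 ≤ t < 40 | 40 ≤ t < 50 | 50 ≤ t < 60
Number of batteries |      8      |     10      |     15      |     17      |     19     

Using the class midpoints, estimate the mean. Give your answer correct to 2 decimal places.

39.20

Midpoints: 15, 25, 35, 45, 55
Σfm = 8×15 + 10×25 + 15×35 + 17×45 + 19×55 = 2705
n = Σf = 69
Mean = 2705 / 69 = 39.2029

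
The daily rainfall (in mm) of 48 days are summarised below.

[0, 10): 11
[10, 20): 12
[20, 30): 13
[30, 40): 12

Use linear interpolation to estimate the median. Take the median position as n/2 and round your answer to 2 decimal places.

Cumulative frequencies: 11, 23, 36, 48
n = 48; position = n/2 = 24.
This falls in the class [20, 30): L = 20, F = 23, f = 13, h = 10.
Median ≈ 20 + ((24 − 23) / 13) × 10 = 20.7692

20.77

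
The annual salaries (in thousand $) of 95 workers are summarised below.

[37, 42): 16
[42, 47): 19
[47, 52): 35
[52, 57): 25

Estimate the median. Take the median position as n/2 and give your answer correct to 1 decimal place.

48.8

Cumulative frequencies: 16, 35, 70, 95
n = 95; position = n/2 = 47.5.
This falls in the class [47, 52): L = 47, F = 35, f = 35, h = 5.
Median ≈ 47 + ((47.5 − 35) / 35) × 5 = 48.7857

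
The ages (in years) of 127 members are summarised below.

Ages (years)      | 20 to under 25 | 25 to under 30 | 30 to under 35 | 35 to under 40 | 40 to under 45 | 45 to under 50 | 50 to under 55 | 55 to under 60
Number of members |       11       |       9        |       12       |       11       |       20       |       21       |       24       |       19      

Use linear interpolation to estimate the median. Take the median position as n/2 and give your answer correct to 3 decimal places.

Cumulative frequencies: 11, 20, 32, 43, 63, 84, 108, 127
n = 127; position = n/2 = 63.5.
This falls in the class 45 to under 50: L = 45, F = 63, f = 21, h = 5.
Median ≈ 45 + ((63.5 − 63) / 21) × 5 = 45.1190

45.119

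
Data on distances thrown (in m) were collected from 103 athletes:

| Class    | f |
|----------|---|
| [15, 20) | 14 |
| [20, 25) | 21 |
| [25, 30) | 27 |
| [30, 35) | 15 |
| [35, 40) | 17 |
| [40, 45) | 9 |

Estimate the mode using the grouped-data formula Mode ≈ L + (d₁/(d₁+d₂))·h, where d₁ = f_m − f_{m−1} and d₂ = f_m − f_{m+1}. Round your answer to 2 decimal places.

Modal class: [25, 30) (highest frequency 27).
d₁ = 27 − 21 = 6, d₂ = 27 − 15 = 12
Mode ≈ 25 + (6/(6+12)) × 5 = 25 + 1.6667 = 26.6667

26.67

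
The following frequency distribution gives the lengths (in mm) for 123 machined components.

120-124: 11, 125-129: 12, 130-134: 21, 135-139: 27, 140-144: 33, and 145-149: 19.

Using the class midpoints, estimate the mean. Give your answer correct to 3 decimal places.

Midpoints: 122, 127, 132, 137, 142, 147
Σfm = 11×122 + 12×127 + 21×132 + 27×137 + 33×142 + 19×147 = 16816
n = Σf = 123
Mean = 16816 / 123 = 136.7154

136.715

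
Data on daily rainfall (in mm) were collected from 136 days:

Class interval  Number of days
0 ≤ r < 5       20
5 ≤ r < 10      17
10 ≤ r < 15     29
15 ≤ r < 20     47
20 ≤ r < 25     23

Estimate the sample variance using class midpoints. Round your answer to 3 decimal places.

41.939

Midpoints: 2.5, 7.5, 12.5, 17.5, 22.5
n = 136, Σfm = 1880, mean = 13.8235
Σfm² = 31650
Σf(m − x̄)² = Σfm² − (Σfm)²/n = 31650 − 1880²/136 = 5661.7647
Sample variance = 5661.7647 / 135 = 41.9390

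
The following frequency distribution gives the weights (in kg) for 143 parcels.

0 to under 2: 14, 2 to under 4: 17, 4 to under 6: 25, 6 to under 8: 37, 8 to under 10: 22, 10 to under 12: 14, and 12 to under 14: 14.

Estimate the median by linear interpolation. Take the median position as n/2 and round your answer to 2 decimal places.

Cumulative frequencies: 14, 31, 56, 93, 115, 129, 143
n = 143; position = n/2 = 71.5.
This falls in the class 6 to under 8: L = 6, F = 56, f = 37, h = 2.
Median ≈ 6 + ((71.5 − 56) / 37) × 2 = 6.8378

6.84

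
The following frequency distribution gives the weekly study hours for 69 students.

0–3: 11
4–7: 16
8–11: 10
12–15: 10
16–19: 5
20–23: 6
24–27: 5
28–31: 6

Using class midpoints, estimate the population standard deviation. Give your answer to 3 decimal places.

8.850

Midpoints: 1.5, 5.5, 9.5, 13.5, 17.5, 21.5, 25.5, 29.5
n = 69, Σfm = 855.5, mean = 12.3986
Σfm² = 16011.25
Σf(m − x̄)² = Σfm² − (Σfm)²/n = 16011.25 − 855.5²/69 = 5404.2899
Population variance = 5404.2899 / 69 = 78.3230
Standard deviation = √78.3230 = 8.8500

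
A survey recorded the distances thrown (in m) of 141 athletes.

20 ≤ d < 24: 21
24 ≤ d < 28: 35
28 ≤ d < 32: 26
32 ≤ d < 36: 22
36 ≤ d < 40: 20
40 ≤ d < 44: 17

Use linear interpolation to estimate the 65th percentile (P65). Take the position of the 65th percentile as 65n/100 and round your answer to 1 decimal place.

33.8

Cumulative frequencies: 21, 56, 82, 104, 124, 141
n = 141; position = 65n/100 = 91.65.
This falls in the class 32 ≤ d < 36: L = 32, F = 82, f = 22, h = 4.
65th percentile ≈ 32 + ((91.65 − 82) / 22) × 4 = 33.7545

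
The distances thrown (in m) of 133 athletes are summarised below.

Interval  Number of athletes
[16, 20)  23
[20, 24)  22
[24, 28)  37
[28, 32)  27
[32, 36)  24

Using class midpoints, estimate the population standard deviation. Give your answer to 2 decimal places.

5.34

Midpoints: 18, 22, 26, 30, 34
n = 133, Σfm = 3486, mean = 26.2105
Σfm² = 95156
Σf(m − x̄)² = Σfm² − (Σfm)²/n = 95156 − 3486²/133 = 3786.1053
Population variance = 3786.1053 / 133 = 28.4670
Standard deviation = √28.4670 = 5.3354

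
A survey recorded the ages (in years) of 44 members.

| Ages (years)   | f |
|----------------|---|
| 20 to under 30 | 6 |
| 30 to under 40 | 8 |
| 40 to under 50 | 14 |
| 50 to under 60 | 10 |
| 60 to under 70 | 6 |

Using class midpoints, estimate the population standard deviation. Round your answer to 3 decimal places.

12.239

Midpoints: 25, 35, 45, 55, 65
n = 44, Σfm = 2000, mean = 45.4545
Σfm² = 97500
Σf(m − x̄)² = Σfm² − (Σfm)²/n = 97500 − 2000²/44 = 6590.9091
Population variance = 6590.9091 / 44 = 149.7934
Standard deviation = √149.7934 = 12.2390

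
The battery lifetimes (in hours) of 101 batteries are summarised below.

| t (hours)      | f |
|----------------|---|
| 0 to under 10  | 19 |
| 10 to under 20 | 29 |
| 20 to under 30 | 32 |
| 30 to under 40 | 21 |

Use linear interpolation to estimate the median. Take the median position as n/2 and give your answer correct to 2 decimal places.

Cumulative frequencies: 19, 48, 80, 101
n = 101; position = n/2 = 50.5.
This falls in the class 20 to under 30: L = 20, F = 48, f = 32, h = 10.
Median ≈ 20 + ((50.5 − 48) / 32) × 10 = 20.7812

20.78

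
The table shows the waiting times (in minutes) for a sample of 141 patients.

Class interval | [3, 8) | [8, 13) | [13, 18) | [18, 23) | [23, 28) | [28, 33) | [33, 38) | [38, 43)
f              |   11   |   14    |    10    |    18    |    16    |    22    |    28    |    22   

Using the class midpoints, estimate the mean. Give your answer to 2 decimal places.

26.21

Midpoints: 5.5, 10.5, 15.5, 20.5, 25.5, 30.5, 35.5, 40.5
Σfm = 11×5.5 + 14×10.5 + 10×15.5 + 18×20.5 + 16×25.5 + 22×30.5 + 28×35.5 + 22×40.5 = 3695.5
n = Σf = 141
Mean = 3695.5 / 141 = 26.2092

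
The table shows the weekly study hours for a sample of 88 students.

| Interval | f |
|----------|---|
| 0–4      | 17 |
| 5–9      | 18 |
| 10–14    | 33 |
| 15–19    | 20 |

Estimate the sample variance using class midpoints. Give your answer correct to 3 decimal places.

27.116

Midpoints: 2, 7, 12, 17
n = 88, Σfm = 896, mean = 10.1818
Σfm² = 11482
Σf(m − x̄)² = Σfm² − (Σfm)²/n = 11482 − 896²/88 = 2359.0909
Sample variance = 2359.0909 / 87 = 27.1160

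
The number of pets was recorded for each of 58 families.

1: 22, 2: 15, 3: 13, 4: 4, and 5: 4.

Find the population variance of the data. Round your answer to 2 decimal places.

Values: 1, 2, 3, 4, 5
n = 58, Σfx = 127, mean = 2.1897
Σfx² = 363
Σf(x − x̄)² = Σfx² − (Σfx)²/n = 363 − 127²/58 = 84.9138
Population variance = 84.9138 / 58 = 1.4640

1.46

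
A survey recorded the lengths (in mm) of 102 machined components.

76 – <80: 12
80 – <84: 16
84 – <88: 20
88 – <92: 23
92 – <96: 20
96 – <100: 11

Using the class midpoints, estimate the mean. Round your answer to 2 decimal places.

Midpoints: 78, 82, 86, 90, 94, 98
Σfm = 12×78 + 16×82 + 20×86 + 23×90 + 20×94 + 11×98 = 8996
n = Σf = 102
Mean = 8996 / 102 = 88.1961

88.20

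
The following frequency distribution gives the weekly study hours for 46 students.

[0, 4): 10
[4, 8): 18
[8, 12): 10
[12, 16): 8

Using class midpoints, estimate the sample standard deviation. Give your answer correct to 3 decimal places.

4.063

Midpoints: 2, 6, 10, 14
n = 46, Σfm = 340, mean = 7.3913
Σfm² = 3256
Σf(m − x̄)² = Σfm² − (Σfm)²/n = 3256 − 340²/46 = 742.9565
Sample variance = 742.9565 / 45 = 16.5101
Standard deviation = √16.5101 = 4.0633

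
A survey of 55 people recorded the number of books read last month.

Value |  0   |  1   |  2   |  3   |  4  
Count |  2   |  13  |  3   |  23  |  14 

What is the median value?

Cumulative frequencies: 2, 15, 18, 41, 55
n = 55, so the median is the value in position (n+1)/2 = 28.
Position 28 falls at value 3.

3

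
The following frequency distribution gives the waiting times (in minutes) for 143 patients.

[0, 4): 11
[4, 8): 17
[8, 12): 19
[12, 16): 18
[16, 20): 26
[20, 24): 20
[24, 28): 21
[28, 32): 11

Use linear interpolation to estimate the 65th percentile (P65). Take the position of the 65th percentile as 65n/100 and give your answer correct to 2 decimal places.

Cumulative frequencies: 11, 28, 47, 65, 91, 111, 132, 143
n = 143; position = 65n/100 = 92.95.
This falls in the class [20, 24): L = 20, F = 91, f = 20, h = 4.
65th percentile ≈ 20 + ((92.95 − 91) / 20) × 4 = 20.3900

20.39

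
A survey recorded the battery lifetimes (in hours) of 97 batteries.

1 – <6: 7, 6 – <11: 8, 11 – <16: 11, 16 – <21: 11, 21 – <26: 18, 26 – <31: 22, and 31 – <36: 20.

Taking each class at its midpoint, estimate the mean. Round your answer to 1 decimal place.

Midpoints: 3.5, 8.5, 13.5, 18.5, 23.5, 28.5, 33.5
Σfm = 7×3.5 + 8×8.5 + 11×13.5 + 11×18.5 + 18×23.5 + 22×28.5 + 20×33.5 = 2164.5
n = Σf = 97
Mean = 2164.5 / 97 = 22.3144

22.3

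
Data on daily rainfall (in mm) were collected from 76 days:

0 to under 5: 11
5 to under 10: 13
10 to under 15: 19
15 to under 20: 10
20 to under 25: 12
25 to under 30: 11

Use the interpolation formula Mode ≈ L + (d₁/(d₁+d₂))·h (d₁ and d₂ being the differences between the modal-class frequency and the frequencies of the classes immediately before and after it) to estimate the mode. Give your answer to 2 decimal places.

12.00

Modal class: 10 to under 15 (highest frequency 19).
d₁ = 19 − 13 = 6, d₂ = 19 − 10 = 9
Mode ≈ 10 + (6/(6+9)) × 5 = 10 + 2.0000 = 12.0000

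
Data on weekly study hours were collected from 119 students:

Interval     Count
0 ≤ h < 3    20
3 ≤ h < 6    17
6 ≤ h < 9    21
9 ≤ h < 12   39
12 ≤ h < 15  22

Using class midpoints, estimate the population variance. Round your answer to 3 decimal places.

16.512

Midpoints: 1.5, 4.5, 7.5, 10.5, 13.5
n = 119, Σfm = 970.5, mean = 8.1555
Σfm² = 9879.75
Σf(m − x̄)² = Σfm² − (Σfm)²/n = 9879.75 − 970.5²/119 = 1964.8739
Population variance = 1964.8739 / 119 = 16.5115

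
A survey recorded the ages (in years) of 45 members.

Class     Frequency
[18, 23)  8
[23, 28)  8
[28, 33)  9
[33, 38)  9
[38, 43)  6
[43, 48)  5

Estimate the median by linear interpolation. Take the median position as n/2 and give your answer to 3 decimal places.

31.611

Cumulative frequencies: 8, 16, 25, 34, 40, 45
n = 45; position = n/2 = 22.5.
This falls in the class [28, 33): L = 28, F = 16, f = 9, h = 5.
Median ≈ 28 + ((22.5 − 16) / 9) × 5 = 31.6111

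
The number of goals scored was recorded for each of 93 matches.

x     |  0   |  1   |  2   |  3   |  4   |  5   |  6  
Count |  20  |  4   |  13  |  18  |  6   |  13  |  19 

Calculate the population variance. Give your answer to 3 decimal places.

Values: 0, 1, 2, 3, 4, 5, 6
n = 93, Σfx = 287, mean = 3.0860
Σfx² = 1323
Σf(x − x̄)² = Σfx² − (Σfx)²/n = 1323 − 287²/93 = 437.3118
Population variance = 437.3118 / 93 = 4.7023

4.702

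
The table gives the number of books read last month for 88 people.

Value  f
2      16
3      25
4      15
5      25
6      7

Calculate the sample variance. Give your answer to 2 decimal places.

1.59

Values: 2, 3, 4, 5, 6
n = 88, Σfx = 334, mean = 3.7955
Σfx² = 1406
Σf(x − x̄)² = Σfx² − (Σfx)²/n = 1406 − 334²/88 = 138.3182
Sample variance = 138.3182 / 87 = 1.5899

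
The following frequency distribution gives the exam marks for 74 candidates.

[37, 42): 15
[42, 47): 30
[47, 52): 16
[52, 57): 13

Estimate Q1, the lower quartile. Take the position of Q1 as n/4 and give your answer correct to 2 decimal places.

42.58

Cumulative frequencies: 15, 45, 61, 74
n = 74; position = n/4 = 18.5.
This falls in the class [42, 47): L = 42, F = 15, f = 30, h = 5.
Lower quartile ≈ 42 + ((18.5 − 15) / 30) × 5 = 42.5833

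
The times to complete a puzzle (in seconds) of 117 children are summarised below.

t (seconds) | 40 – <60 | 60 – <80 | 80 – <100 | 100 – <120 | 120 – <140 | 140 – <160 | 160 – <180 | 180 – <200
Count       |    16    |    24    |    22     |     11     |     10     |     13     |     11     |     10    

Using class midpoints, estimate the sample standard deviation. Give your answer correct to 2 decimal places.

44.81

Midpoints: 50, 70, 90, 110, 130, 150, 170, 190
n = 117, Σfm = 12690, mean = 108.4615
Σfm² = 1609300
Σf(m − x̄)² = Σfm² − (Σfm)²/n = 1609300 − 12690²/117 = 232923.0769
Sample variance = 232923.0769 / 116 = 2007.9576
Standard deviation = √2007.9576 = 44.8102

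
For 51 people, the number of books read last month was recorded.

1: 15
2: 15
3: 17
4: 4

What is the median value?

2

Cumulative frequencies: 15, 30, 47, 51
n = 51, so the median is the value in position (n+1)/2 = 26.
Position 26 falls at value 2.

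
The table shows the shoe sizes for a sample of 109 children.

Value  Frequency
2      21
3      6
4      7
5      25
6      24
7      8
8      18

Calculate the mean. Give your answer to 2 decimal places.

Values: 2, 3, 4, 5, 6, 7, 8
Σfx = 21×2 + 6×3 + 7×4 + 25×5 + 24×6 + 8×7 + 18×8 = 557
n = Σf = 109
Mean = 557 / 109 = 5.1101

5.11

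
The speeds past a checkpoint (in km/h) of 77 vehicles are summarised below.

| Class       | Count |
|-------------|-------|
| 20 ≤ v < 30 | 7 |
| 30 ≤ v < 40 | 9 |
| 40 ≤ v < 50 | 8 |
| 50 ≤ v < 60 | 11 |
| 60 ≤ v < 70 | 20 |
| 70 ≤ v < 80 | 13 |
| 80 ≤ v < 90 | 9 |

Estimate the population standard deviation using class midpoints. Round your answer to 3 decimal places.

Midpoints: 25, 35, 45, 55, 65, 75, 85
n = 77, Σfm = 4495, mean = 58.3766
Σfm² = 287525
Σf(m − x̄)² = Σfm² − (Σfm)²/n = 287525 − 4495²/77 = 25122.0779
Population variance = 25122.0779 / 77 = 326.2608
Standard deviation = √326.2608 = 18.0627

18.063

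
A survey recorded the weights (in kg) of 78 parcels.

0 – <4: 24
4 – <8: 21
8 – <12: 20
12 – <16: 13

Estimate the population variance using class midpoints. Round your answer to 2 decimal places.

18.42

Midpoints: 2, 6, 10, 14
n = 78, Σfm = 556, mean = 7.1282
Σfm² = 5400
Σf(m − x̄)² = Σfm² − (Σfm)²/n = 5400 − 556²/78 = 1436.7179
Population variance = 1436.7179 / 78 = 18.4195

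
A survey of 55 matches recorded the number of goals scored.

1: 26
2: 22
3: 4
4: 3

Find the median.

2

Cumulative frequencies: 26, 48, 52, 55
n = 55, so the median is the value in position (n+1)/2 = 28.
Position 28 falls at value 2.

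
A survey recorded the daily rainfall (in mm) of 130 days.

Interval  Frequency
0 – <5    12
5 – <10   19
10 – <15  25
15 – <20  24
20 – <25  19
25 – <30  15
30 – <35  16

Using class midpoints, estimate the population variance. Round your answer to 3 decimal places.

83.071

Midpoints: 2.5, 7.5, 12.5, 17.5, 22.5, 27.5, 32.5
n = 130, Σfm = 2265, mean = 17.4231
Σfm² = 50262.5
Σf(m − x̄)² = Σfm² − (Σfm)²/n = 50262.5 − 2265²/130 = 10799.2308
Population variance = 10799.2308 / 130 = 83.0710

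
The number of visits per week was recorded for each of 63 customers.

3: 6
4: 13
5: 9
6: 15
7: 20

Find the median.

6

Cumulative frequencies: 6, 19, 28, 43, 63
n = 63, so the median is the value in position (n+1)/2 = 32.
Position 32 falls at value 6.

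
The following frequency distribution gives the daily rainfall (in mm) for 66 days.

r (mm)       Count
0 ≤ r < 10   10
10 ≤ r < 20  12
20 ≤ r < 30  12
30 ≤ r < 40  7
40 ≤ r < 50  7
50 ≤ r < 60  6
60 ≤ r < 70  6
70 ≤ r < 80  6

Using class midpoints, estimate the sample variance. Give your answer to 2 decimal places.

508.65

Midpoints: 5, 15, 25, 35, 45, 55, 65, 75
n = 66, Σfm = 2260, mean = 34.2424
Σfm² = 110450
Σf(m − x̄)² = Σfm² − (Σfm)²/n = 110450 − 2260²/66 = 33062.1212
Sample variance = 33062.1212 / 65 = 508.6480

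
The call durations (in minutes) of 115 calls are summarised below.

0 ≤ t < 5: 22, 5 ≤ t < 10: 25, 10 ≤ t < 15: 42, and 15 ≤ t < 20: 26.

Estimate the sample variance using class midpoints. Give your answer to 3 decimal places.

26.957

Midpoints: 2.5, 7.5, 12.5, 17.5
n = 115, Σfm = 1222.5, mean = 10.6304
Σfm² = 16068.75
Σf(m − x̄)² = Σfm² − (Σfm)²/n = 16068.75 − 1222.5²/115 = 3073.0435
Sample variance = 3073.0435 / 114 = 26.9565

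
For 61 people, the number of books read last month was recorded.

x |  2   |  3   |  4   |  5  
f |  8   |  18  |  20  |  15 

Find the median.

Cumulative frequencies: 8, 26, 46, 61
n = 61, so the median is the value in position (n+1)/2 = 31.
Position 31 falls at value 4.

4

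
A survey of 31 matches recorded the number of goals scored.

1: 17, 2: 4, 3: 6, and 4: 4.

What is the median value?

Cumulative frequencies: 17, 21, 27, 31
n = 31, so the median is the value in position (n+1)/2 = 16.
Position 16 falls at value 1.

1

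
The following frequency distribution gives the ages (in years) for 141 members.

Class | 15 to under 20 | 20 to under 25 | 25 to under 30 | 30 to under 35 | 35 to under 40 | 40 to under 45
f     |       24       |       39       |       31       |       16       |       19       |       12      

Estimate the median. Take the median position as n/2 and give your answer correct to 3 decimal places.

Cumulative frequencies: 24, 63, 94, 110, 129, 141
n = 141; position = n/2 = 70.5.
This falls in the class 25 to under 30: L = 25, F = 63, f = 31, h = 5.
Median ≈ 25 + ((70.5 − 63) / 31) × 5 = 26.2097

26.210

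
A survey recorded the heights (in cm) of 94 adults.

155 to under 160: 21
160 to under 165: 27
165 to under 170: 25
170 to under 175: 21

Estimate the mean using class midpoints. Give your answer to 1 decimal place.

Midpoints: 157.5, 162.5, 167.5, 172.5
Σfm = 21×157.5 + 27×162.5 + 25×167.5 + 21×172.5 = 15505
n = Σf = 94
Mean = 15505 / 94 = 164.9468

164.9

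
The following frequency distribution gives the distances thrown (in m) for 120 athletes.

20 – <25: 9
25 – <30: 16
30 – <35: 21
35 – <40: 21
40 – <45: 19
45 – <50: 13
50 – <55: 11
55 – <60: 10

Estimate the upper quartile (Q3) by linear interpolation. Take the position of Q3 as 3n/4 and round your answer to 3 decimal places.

46.538

Cumulative frequencies: 9, 25, 46, 67, 86, 99, 110, 120
n = 120; position = 3n/4 = 90.
This falls in the class 45 – <50: L = 45, F = 86, f = 13, h = 5.
Upper quartile ≈ 45 + ((90 − 86) / 13) × 5 = 46.5385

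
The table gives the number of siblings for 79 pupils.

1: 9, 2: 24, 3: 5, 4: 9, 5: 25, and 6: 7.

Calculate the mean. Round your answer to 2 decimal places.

Values: 1, 2, 3, 4, 5, 6
Σfx = 9×1 + 24×2 + 5×3 + 9×4 + 25×5 + 7×6 = 275
n = Σf = 79
Mean = 275 / 79 = 3.4810

3.48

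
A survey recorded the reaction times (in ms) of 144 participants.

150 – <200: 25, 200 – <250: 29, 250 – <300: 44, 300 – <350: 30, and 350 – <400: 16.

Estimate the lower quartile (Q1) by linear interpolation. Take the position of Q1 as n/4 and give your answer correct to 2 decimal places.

218.97

Cumulative frequencies: 25, 54, 98, 128, 144
n = 144; position = n/4 = 36.
This falls in the class 200 – <250: L = 200, F = 25, f = 29, h = 50.
Lower quartile ≈ 200 + ((36 − 25) / 29) × 50 = 218.9655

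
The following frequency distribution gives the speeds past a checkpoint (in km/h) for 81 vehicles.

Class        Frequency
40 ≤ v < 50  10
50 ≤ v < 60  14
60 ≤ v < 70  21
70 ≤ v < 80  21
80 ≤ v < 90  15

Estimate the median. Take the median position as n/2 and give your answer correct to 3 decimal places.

67.857

Cumulative frequencies: 10, 24, 45, 66, 81
n = 81; position = n/2 = 40.5.
This falls in the class 60 ≤ v < 70: L = 60, F = 24, f = 21, h = 10.
Median ≈ 60 + ((40.5 − 24) / 21) × 10 = 67.8571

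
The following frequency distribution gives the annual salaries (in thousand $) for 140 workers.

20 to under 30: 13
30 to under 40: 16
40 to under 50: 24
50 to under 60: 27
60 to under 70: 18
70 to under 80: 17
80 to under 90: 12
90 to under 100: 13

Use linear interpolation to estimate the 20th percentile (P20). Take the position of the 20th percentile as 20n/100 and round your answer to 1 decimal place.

Cumulative frequencies: 13, 29, 53, 80, 98, 115, 127, 140
n = 140; position = 20n/100 = 28.
This falls in the class 30 to under 40: L = 30, F = 13, f = 16, h = 10.
20th percentile ≈ 30 + ((28 − 13) / 16) × 10 = 39.3750

39.4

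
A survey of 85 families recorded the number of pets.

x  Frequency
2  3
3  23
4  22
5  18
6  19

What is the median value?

Cumulative frequencies: 3, 26, 48, 66, 85
n = 85, so the median is the value in position (n+1)/2 = 43.
Position 43 falls at value 4.

4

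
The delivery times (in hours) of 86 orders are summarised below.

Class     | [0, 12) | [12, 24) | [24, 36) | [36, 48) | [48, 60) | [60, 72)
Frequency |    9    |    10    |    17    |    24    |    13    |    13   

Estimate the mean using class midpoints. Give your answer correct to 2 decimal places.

Midpoints: 6, 18, 30, 42, 54, 66
Σfm = 9×6 + 10×18 + 17×30 + 24×42 + 13×54 + 13×66 = 3312
n = Σf = 86
Mean = 3312 / 86 = 38.5116

38.51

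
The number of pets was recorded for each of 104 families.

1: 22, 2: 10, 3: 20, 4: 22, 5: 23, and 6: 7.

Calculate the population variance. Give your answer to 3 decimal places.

2.531

Values: 1, 2, 3, 4, 5, 6
n = 104, Σfx = 347, mean = 3.3365
Σfx² = 1421
Σf(x − x̄)² = Σfx² − (Σfx)²/n = 1421 − 347²/104 = 263.2212
Population variance = 263.2212 / 104 = 2.5310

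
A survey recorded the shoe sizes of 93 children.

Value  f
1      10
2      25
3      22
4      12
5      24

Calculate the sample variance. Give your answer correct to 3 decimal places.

1.854

Values: 1, 2, 3, 4, 5
n = 93, Σfx = 294, mean = 3.1613
Σfx² = 1100
Σf(x − x̄)² = Σfx² − (Σfx)²/n = 1100 − 294²/93 = 170.5806
Sample variance = 170.5806 / 92 = 1.8541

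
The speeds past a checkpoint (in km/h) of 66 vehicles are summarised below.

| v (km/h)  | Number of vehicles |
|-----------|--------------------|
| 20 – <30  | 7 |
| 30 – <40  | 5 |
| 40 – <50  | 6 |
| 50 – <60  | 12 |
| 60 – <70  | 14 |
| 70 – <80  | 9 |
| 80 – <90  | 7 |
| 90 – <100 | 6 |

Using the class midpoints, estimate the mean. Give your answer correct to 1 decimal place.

61.1

Midpoints: 25, 35, 45, 55, 65, 75, 85, 95
Σfm = 7×25 + 5×35 + 6×45 + 12×55 + 14×65 + 9×75 + 7×85 + 6×95 = 4030
n = Σf = 66
Mean = 4030 / 66 = 61.0606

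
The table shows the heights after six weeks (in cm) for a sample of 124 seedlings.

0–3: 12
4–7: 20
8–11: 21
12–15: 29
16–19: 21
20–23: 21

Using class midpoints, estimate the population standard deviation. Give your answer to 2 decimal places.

Midpoints: 1.5, 5.5, 9.5, 13.5, 17.5, 21.5
n = 124, Σfm = 1538, mean = 12.4032
Σfm² = 23951
Σf(m − x̄)² = Σfm² − (Σfm)²/n = 23951 − 1538²/124 = 4874.8387
Population variance = 4874.8387 / 124 = 39.3132
Standard deviation = √39.3132 = 6.2700

6.27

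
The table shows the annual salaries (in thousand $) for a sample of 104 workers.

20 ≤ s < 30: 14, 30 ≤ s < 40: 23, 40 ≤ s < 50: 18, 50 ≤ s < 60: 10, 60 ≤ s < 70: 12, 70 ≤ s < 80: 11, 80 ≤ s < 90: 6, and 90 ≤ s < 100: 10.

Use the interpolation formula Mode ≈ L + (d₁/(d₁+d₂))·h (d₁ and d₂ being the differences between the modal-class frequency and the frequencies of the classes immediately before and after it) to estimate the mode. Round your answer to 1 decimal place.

Modal class: 30 ≤ s < 40 (highest frequency 23).
d₁ = 23 − 14 = 9, d₂ = 23 − 18 = 5
Mode ≈ 30 + (9/(9+5)) × 10 = 30 + 6.4286 = 36.4286

36.4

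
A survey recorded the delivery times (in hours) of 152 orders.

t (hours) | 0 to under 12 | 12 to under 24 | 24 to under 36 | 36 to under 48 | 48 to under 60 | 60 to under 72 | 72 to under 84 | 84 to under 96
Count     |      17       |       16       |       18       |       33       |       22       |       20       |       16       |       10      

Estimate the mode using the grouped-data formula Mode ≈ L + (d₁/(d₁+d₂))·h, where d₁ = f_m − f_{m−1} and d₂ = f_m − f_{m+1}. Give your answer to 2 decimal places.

Modal class: 36 to under 48 (highest frequency 33).
d₁ = 33 − 18 = 15, d₂ = 33 − 22 = 11
Mode ≈ 36 + (15/(15+11)) × 12 = 36 + 6.9231 = 42.9231

42.92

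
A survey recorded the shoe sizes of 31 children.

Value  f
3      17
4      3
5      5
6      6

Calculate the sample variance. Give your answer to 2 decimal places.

1.53

Values: 3, 4, 5, 6
n = 31, Σfx = 124, mean = 4.0000
Σfx² = 542
Σf(x − x̄)² = Σfx² − (Σfx)²/n = 542 − 124²/31 = 46.0000
Sample variance = 46.0000 / 30 = 1.5333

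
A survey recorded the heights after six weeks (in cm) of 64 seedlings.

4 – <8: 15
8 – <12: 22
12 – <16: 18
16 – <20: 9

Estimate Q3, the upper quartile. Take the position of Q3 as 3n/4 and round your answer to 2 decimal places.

Cumulative frequencies: 15, 37, 55, 64
n = 64; position = 3n/4 = 48.
This falls in the class 12 – <16: L = 12, F = 37, f = 18, h = 4.
Upper quartile ≈ 12 + ((48 − 37) / 18) × 4 = 14.4444

14.44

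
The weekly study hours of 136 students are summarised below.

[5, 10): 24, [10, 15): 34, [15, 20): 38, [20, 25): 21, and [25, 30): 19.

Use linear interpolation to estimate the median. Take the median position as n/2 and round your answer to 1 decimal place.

Cumulative frequencies: 24, 58, 96, 117, 136
n = 136; position = n/2 = 68.
This falls in the class [15, 20): L = 15, F = 58, f = 38, h = 5.
Median ≈ 15 + ((68 − 58) / 38) × 5 = 16.3158

16.3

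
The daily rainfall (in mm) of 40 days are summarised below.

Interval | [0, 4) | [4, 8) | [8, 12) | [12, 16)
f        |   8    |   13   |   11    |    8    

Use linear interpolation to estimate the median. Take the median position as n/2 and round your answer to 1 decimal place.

Cumulative frequencies: 8, 21, 32, 40
n = 40; position = n/2 = 20.
This falls in the class [4, 8): L = 4, F = 8, f = 13, h = 4.
Median ≈ 4 + ((20 − 8) / 13) × 4 = 7.6923

7.7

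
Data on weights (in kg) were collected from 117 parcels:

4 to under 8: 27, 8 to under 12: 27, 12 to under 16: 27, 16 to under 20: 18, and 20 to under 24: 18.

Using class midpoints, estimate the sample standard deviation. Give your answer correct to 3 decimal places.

5.493

Midpoints: 6, 10, 14, 18, 22
n = 117, Σfm = 1530, mean = 13.0769
Σfm² = 23508
Σf(m − x̄)² = Σfm² − (Σfm)²/n = 23508 − 1530²/117 = 3500.3077
Sample variance = 3500.3077 / 116 = 30.1751
Standard deviation = √30.1751 = 5.4932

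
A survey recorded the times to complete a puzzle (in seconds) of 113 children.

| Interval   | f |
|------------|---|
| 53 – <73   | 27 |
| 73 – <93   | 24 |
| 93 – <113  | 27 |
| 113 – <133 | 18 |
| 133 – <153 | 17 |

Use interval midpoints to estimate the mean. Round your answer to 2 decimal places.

Midpoints: 63, 83, 103, 123, 143
Σfm = 27×63 + 24×83 + 27×103 + 18×123 + 17×143 = 11119
n = Σf = 113
Mean = 11119 / 113 = 98.3982

98.40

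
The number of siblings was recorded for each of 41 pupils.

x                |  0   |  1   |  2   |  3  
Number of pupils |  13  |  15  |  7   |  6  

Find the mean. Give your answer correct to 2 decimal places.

Values: 0, 1, 2, 3
Σfx = 13×0 + 15×1 + 7×2 + 6×3 = 47
n = Σf = 41
Mean = 47 / 41 = 1.1463

1.15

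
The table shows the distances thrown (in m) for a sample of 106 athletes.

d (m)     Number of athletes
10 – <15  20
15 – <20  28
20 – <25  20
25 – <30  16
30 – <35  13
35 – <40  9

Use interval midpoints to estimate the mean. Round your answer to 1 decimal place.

22.5

Midpoints: 12.5, 17.5, 22.5, 27.5, 32.5, 37.5
Σfm = 20×12.5 + 28×17.5 + 20×22.5 + 16×27.5 + 13×32.5 + 9×37.5 = 2390
n = Σf = 106
Mean = 2390 / 106 = 22.5472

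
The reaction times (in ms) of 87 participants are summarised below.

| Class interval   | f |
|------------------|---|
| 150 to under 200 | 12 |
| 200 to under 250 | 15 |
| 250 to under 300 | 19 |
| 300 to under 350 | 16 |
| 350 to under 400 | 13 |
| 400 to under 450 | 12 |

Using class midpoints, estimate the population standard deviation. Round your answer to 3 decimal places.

Midpoints: 175, 225, 275, 325, 375, 425
n = 87, Σfm = 25875, mean = 297.4138
Σfm² = 8249375
Σf(m − x̄)² = Σfm² − (Σfm)²/n = 8249375 − 25875²/87 = 553793.1034
Population variance = 553793.1034 / 87 = 6365.4380
Standard deviation = √6365.4380 = 79.7837

79.784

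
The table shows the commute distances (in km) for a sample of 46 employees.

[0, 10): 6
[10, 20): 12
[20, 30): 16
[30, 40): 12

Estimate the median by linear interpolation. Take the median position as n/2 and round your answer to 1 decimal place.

Cumulative frequencies: 6, 18, 34, 46
n = 46; position = n/2 = 23.
This falls in the class [20, 30): L = 20, F = 18, f = 16, h = 10.
Median ≈ 20 + ((23 − 18) / 16) × 10 = 23.1250

23.1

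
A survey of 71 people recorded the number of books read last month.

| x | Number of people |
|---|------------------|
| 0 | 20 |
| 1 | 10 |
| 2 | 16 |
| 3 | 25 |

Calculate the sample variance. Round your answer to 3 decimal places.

1.517

Values: 0, 1, 2, 3
n = 71, Σfx = 117, mean = 1.6479
Σfx² = 299
Σf(x − x̄)² = Σfx² − (Σfx)²/n = 299 − 117²/71 = 106.1972
Sample variance = 106.1972 / 70 = 1.5171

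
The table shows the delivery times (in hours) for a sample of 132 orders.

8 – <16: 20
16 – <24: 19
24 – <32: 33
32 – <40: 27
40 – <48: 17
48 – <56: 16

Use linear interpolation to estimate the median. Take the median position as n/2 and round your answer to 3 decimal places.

Cumulative frequencies: 20, 39, 72, 99, 116, 132
n = 132; position = n/2 = 66.
This falls in the class 24 – <32: L = 24, F = 39, f = 33, h = 8.
Median ≈ 24 + ((66 − 39) / 33) × 8 = 30.5455

30.545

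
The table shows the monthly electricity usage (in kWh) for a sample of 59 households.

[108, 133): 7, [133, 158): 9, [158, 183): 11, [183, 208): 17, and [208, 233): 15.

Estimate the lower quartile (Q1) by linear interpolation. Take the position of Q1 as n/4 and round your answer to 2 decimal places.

154.53

Cumulative frequencies: 7, 16, 27, 44, 59
n = 59; position = n/4 = 14.75.
This falls in the class [133, 158): L = 133, F = 7, f = 9, h = 25.
Lower quartile ≈ 133 + ((14.75 − 7) / 9) × 25 = 154.5278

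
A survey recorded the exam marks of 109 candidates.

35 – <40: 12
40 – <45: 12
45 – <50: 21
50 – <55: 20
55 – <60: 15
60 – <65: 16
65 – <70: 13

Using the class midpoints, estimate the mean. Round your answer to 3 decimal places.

Midpoints: 37.5, 42.5, 47.5, 52.5, 57.5, 62.5, 67.5
Σfm = 12×37.5 + 12×42.5 + 21×47.5 + 20×52.5 + 15×57.5 + 16×62.5 + 13×67.5 = 5747.5
n = Σf = 109
Mean = 5747.5 / 109 = 52.7294

52.729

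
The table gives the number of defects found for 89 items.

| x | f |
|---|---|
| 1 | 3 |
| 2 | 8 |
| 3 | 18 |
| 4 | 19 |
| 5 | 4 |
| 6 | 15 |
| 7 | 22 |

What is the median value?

4

Cumulative frequencies: 3, 11, 29, 48, 52, 67, 89
n = 89, so the median is the value in position (n+1)/2 = 45.
Position 45 falls at value 4.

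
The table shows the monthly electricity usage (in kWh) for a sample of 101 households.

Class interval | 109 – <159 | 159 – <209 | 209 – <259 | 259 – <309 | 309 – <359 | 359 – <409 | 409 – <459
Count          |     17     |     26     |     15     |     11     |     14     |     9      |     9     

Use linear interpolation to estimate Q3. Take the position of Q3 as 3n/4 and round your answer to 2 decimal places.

Cumulative frequencies: 17, 43, 58, 69, 83, 92, 101
n = 101; position = 3n/4 = 75.75.
This falls in the class 309 – <359: L = 309, F = 69, f = 14, h = 50.
Upper quartile ≈ 309 + ((75.75 − 69) / 14) × 50 = 333.1071

333.11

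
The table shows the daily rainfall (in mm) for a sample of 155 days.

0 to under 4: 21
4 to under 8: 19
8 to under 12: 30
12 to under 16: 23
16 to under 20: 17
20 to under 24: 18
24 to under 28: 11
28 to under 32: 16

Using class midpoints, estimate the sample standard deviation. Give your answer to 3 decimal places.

Midpoints: 2, 6, 10, 14, 18, 22, 26, 30
n = 155, Σfm = 2246, mean = 14.4903
Σfm² = 44332
Σf(m − x̄)² = Σfm² − (Σfm)²/n = 44332 − 2246²/155 = 11786.7355
Sample variance = 11786.7355 / 154 = 76.5372
Standard deviation = √76.5372 = 8.7486

8.749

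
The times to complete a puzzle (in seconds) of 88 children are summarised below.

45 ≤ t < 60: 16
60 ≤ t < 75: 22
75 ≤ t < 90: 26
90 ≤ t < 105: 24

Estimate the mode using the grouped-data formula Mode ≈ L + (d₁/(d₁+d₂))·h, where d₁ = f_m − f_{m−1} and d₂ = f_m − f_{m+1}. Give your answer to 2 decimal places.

Modal class: 75 ≤ t < 90 (highest frequency 26).
d₁ = 26 − 22 = 4, d₂ = 26 − 24 = 2
Mode ≈ 75 + (4/(4+2)) × 15 = 75 + 10.0000 = 85.0000

85.00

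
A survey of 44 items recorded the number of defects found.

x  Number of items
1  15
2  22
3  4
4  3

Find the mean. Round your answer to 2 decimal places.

1.89

Values: 1, 2, 3, 4
Σfx = 15×1 + 22×2 + 4×3 + 3×4 = 83
n = Σf = 44
Mean = 83 / 44 = 1.8864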